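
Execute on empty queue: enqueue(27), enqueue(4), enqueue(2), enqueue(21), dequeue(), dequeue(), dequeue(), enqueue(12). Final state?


enqueue(27) -> [27]
enqueue(4) -> [27, 4]
enqueue(2) -> [27, 4, 2]
enqueue(21) -> [27, 4, 2, 21]
dequeue() returns 27 -> [4, 2, 21]
dequeue() returns 4 -> [2, 21]
dequeue() returns 2 -> [21]
enqueue(12) -> [21, 12]
Final queue (front to back): [21, 12]


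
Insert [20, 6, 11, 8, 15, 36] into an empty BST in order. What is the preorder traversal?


Root = 20; build tree by BST insertion.
Preorder traversal: [20, 6, 11, 8, 15, 36]


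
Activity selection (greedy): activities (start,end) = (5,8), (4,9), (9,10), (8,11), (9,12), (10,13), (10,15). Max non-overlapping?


Greedy: pick earliest-ending, then skip overlaps.
Selected (3 activities): [(5, 8), (9, 10), (10, 13)]


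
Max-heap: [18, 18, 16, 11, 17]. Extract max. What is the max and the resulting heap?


Max = 18
Replace root with last, heapify down
Resulting heap: [18, 17, 16, 11]


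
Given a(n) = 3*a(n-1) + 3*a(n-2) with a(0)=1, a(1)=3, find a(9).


Build bottom-up:
...a(7)=9315, a(8)=35316, a(9)=3*35316+3*9315=133893


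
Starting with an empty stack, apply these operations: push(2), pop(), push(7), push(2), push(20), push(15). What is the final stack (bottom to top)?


push(2) -> [2]
pop() returns 2 -> []
push(7) -> [7]
push(2) -> [7, 2]
push(20) -> [7, 2, 20]
push(15) -> [7, 2, 20, 15]
Final stack (bottom to top): [7, 2, 20, 15]


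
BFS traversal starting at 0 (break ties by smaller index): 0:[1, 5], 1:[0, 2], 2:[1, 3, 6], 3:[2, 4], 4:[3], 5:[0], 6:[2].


BFS queue: start with [0]
Visit order: [0, 1, 5, 2, 3, 6, 4]


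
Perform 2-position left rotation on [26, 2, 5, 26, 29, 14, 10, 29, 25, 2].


Left rotate by 2: [5, 26, 29, 14, 10, 29, 25, 2, 26, 2]


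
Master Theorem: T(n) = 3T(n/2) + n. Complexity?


a=3, b=2, c=1. log_2(3)=1.585 > c=1. Case 1: O(n^log_b(a)) = O(n^1.585)
Complexity: O(n^1.585)


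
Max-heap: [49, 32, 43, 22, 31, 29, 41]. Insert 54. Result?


Append 54: [49, 32, 43, 22, 31, 29, 41, 54]
Bubble up: swap idx 7(54) with idx 3(22); swap idx 3(54) with idx 1(32); swap idx 1(54) with idx 0(49)
Result: [54, 49, 43, 32, 31, 29, 41, 22]


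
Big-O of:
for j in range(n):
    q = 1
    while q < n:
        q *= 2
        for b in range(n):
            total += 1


Per nesting level: O(n) * O(log n) * O(n) = O(n^2 log n)
Complexity: O(n^2 log n)


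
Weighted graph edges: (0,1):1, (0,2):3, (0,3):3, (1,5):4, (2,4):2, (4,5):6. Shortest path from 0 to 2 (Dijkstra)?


Dijkstra from 0:
Distances: {0: 0, 1: 1, 2: 3, 3: 3, 4: 5, 5: 5}
Shortest distance to 2 = 3, path = [0, 2]


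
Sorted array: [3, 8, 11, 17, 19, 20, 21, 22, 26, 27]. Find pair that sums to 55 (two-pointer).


Two pointers: lo=0, hi=9
No pair sums to 55


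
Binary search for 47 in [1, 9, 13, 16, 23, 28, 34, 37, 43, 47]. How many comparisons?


Search for 47:
[0,9] mid=4 arr[4]=23
[5,9] mid=7 arr[7]=37
[8,9] mid=8 arr[8]=43
[9,9] mid=9 arr[9]=47
Total: 4 comparisons


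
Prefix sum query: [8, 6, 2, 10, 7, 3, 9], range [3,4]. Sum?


Prefix sums: [0, 8, 14, 16, 26, 33, 36, 45]
Sum[3..4] = prefix[5] - prefix[3] = 33 - 16 = 17


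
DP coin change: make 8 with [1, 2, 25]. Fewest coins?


dp[0]=0; dp[i]=1+min(dp[i-c] for c in coins)
...dp[3]=2, dp[4]=2, dp[5]=3, dp[6]=3, dp[7]=4, dp[8]=4
Minimum coins for 8 = 4


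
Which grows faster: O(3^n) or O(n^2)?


quadratic grows slower than exponential (base 3)
O(n^2) is asymptotically smaller; O(3^n) grows faster


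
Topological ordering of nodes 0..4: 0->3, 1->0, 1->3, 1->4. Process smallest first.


Kahn's algorithm, process smallest node first
Order: [1, 0, 2, 3, 4]


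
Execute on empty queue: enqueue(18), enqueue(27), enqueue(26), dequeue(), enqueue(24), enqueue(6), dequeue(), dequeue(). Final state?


enqueue(18) -> [18]
enqueue(27) -> [18, 27]
enqueue(26) -> [18, 27, 26]
dequeue() returns 18 -> [27, 26]
enqueue(24) -> [27, 26, 24]
enqueue(6) -> [27, 26, 24, 6]
dequeue() returns 27 -> [26, 24, 6]
dequeue() returns 26 -> [24, 6]
Final queue (front to back): [24, 6]


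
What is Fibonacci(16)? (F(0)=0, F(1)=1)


F(n)=F(n-1)+F(n-2)
...F(14)=377, F(15)=610, F(16)=987


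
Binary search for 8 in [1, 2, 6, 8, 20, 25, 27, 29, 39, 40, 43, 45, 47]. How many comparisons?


Search for 8:
[0,12] mid=6 arr[6]=27
[0,5] mid=2 arr[2]=6
[3,5] mid=4 arr[4]=20
[3,3] mid=3 arr[3]=8
Total: 4 comparisons


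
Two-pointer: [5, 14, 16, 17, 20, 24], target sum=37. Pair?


Two pointers: lo=0, hi=5
Found pair: (17, 20) summing to 37


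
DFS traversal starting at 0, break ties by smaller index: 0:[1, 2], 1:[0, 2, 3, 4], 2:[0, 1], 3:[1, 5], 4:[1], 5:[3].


DFS stack-based: start with [0]
Visit order: [0, 1, 2, 3, 5, 4]


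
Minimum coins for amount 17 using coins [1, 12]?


dp[0]=0; dp[i]=1+min(dp[i-c] for c in coins)
...dp[12]=1, dp[13]=2, dp[14]=3, dp[15]=4, dp[16]=5, dp[17]=6
Minimum coins for 17 = 6


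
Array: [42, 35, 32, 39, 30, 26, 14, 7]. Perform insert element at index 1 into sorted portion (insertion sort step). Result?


After one pass: [35, 42, 32, 39, 30, 26, 14, 7]


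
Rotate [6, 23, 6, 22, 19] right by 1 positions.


Right rotate by 1: [19, 6, 23, 6, 22]


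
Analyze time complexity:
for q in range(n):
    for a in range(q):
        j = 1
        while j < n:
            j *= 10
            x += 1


Per nesting level: O(n) * O(n) [triangular over q] * O(log n) = O(n^2 log n)
Complexity: O(n^2 log n)


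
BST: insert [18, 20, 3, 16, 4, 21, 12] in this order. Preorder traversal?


Root = 18; build tree by BST insertion.
Preorder traversal: [18, 3, 16, 4, 12, 20, 21]


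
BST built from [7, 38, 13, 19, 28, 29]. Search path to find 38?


BST root = 7
Search for 38: compare at each node
Path: [7, 38]


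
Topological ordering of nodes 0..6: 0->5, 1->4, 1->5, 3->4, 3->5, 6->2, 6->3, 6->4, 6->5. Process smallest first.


Kahn's algorithm, process smallest node first
Order: [0, 1, 6, 2, 3, 4, 5]


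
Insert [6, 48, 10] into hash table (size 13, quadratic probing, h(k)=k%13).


Insertions: 6->slot 6; 48->slot 9; 10->slot 10
Table: [None, None, None, None, None, None, 6, None, None, 48, 10, None, None]


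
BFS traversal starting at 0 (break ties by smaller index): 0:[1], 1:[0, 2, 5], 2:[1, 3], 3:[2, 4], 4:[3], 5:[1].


BFS queue: start with [0]
Visit order: [0, 1, 2, 5, 3, 4]


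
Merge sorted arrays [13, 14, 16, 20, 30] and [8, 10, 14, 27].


Compare heads, take smaller each step.
Merged: [8, 10, 13, 14, 14, 16, 20, 27, 30]


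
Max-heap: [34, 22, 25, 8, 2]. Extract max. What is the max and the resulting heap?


Max = 34
Replace root with last, heapify down
Resulting heap: [25, 22, 2, 8]


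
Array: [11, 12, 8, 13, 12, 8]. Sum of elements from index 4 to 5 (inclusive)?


Prefix sums: [0, 11, 23, 31, 44, 56, 64]
Sum[4..5] = prefix[6] - prefix[4] = 64 - 44 = 20


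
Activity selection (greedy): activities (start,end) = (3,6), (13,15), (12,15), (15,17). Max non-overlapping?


Greedy: pick earliest-ending, then skip overlaps.
Selected (3 activities): [(3, 6), (13, 15), (15, 17)]


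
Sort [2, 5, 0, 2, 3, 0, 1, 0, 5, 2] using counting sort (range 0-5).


Count array: [3, 1, 3, 1, 0, 2]
Reconstruct: [0, 0, 0, 1, 2, 2, 2, 3, 5, 5]


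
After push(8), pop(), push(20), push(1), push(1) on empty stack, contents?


push(8) -> [8]
pop() returns 8 -> []
push(20) -> [20]
push(1) -> [20, 1]
push(1) -> [20, 1, 1]
Final stack (bottom to top): [20, 1, 1]


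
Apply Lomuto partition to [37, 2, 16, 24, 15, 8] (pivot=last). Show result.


Elements <= 8 go left of pivot.
Result: [2, 8, 16, 24, 15, 37], pivot at index 1


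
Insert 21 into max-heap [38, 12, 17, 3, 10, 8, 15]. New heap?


Append 21: [38, 12, 17, 3, 10, 8, 15, 21]
Bubble up: swap idx 7(21) with idx 3(3); swap idx 3(21) with idx 1(12)
Result: [38, 21, 17, 12, 10, 8, 15, 3]


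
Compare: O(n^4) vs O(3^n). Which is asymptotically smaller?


quartic grows slower than exponential (base 3)
O(n^4) is asymptotically smaller; O(3^n) grows faster


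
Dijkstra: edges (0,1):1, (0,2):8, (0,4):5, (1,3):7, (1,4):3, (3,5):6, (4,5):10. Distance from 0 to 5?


Dijkstra from 0:
Distances: {0: 0, 1: 1, 2: 8, 3: 8, 4: 4, 5: 14}
Shortest distance to 5 = 14, path = [0, 1, 4, 5]


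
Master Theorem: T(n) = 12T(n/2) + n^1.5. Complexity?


a=12, b=2, c=1.5. log_2(12)=3.585 > c=1.5. Case 1: O(n^log_b(a)) = O(n^3.585)
Complexity: O(n^3.585)


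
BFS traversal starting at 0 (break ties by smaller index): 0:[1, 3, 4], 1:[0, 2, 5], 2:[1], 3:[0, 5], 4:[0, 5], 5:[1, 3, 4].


BFS queue: start with [0]
Visit order: [0, 1, 3, 4, 2, 5]


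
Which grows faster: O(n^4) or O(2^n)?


quartic grows slower than exponential
O(n^4) is asymptotically smaller; O(2^n) grows faster


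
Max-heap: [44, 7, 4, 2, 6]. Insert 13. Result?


Append 13: [44, 7, 4, 2, 6, 13]
Bubble up: swap idx 5(13) with idx 2(4)
Result: [44, 7, 13, 2, 6, 4]


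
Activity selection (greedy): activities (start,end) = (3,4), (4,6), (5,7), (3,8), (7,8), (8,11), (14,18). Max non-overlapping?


Greedy: pick earliest-ending, then skip overlaps.
Selected (5 activities): [(3, 4), (4, 6), (7, 8), (8, 11), (14, 18)]


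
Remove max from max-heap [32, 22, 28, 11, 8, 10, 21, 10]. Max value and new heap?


Max = 32
Replace root with last, heapify down
Resulting heap: [28, 22, 21, 11, 8, 10, 10]


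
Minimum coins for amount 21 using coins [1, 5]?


dp[0]=0; dp[i]=1+min(dp[i-c] for c in coins)
...dp[16]=4, dp[17]=5, dp[18]=6, dp[19]=7, dp[20]=4, dp[21]=5
Minimum coins for 21 = 5


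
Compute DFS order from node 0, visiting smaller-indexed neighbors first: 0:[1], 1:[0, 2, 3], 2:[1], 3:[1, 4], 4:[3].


DFS stack-based: start with [0]
Visit order: [0, 1, 2, 3, 4]


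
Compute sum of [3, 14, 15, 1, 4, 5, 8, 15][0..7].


Prefix sums: [0, 3, 17, 32, 33, 37, 42, 50, 65]
Sum[0..7] = prefix[8] - prefix[0] = 65 - 0 = 65


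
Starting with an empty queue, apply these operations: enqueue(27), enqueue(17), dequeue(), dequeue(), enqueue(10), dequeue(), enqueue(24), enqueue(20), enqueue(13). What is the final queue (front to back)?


enqueue(27) -> [27]
enqueue(17) -> [27, 17]
dequeue() returns 27 -> [17]
dequeue() returns 17 -> []
enqueue(10) -> [10]
dequeue() returns 10 -> []
enqueue(24) -> [24]
enqueue(20) -> [24, 20]
enqueue(13) -> [24, 20, 13]
Final queue (front to back): [24, 20, 13]


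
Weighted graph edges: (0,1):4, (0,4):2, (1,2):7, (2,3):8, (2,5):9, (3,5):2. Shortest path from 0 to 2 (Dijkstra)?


Dijkstra from 0:
Distances: {0: 0, 1: 4, 2: 11, 3: 19, 4: 2, 5: 20}
Shortest distance to 2 = 11, path = [0, 1, 2]


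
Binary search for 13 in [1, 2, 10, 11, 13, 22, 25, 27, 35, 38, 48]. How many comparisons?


Search for 13:
[0,10] mid=5 arr[5]=22
[0,4] mid=2 arr[2]=10
[3,4] mid=3 arr[3]=11
[4,4] mid=4 arr[4]=13
Total: 4 comparisons


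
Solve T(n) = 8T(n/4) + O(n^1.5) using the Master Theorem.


a=8, b=4, c=1.5. log_4(8)=1.5 = c=1.5. Case 2: O(n^c log n) = O(n^1.500 log n)
Complexity: O(n^1.500 log n)


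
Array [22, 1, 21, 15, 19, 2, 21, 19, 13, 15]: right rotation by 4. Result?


Right rotate by 4: [21, 19, 13, 15, 22, 1, 21, 15, 19, 2]


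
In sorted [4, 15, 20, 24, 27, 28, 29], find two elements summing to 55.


Two pointers: lo=0, hi=6
Found pair: (27, 28) summing to 55


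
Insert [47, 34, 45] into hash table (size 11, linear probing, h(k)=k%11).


Insertions: 47->slot 3; 34->slot 1; 45->slot 2
Table: [None, 34, 45, 47, None, None, None, None, None, None, None]


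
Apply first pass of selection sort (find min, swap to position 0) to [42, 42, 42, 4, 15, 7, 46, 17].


After one pass: [4, 42, 42, 42, 15, 7, 46, 17]


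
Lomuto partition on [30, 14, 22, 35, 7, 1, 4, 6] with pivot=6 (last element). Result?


Elements <= 6 go left of pivot.
Result: [1, 4, 6, 35, 7, 30, 14, 22], pivot at index 2


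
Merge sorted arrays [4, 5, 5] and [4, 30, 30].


Compare heads, take smaller each step.
Merged: [4, 4, 5, 5, 30, 30]


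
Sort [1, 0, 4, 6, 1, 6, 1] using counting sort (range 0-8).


Count array: [1, 3, 0, 0, 1, 0, 2, 0, 0]
Reconstruct: [0, 1, 1, 1, 4, 6, 6]


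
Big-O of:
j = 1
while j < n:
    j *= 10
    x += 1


Per nesting level: O(log n) = O(log n)
Complexity: O(log n)


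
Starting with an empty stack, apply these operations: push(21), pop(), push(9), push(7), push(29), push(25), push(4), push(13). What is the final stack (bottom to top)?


push(21) -> [21]
pop() returns 21 -> []
push(9) -> [9]
push(7) -> [9, 7]
push(29) -> [9, 7, 29]
push(25) -> [9, 7, 29, 25]
push(4) -> [9, 7, 29, 25, 4]
push(13) -> [9, 7, 29, 25, 4, 13]
Final stack (bottom to top): [9, 7, 29, 25, 4, 13]


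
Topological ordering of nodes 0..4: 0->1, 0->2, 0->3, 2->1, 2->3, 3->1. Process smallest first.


Kahn's algorithm, process smallest node first
Order: [0, 2, 3, 1, 4]


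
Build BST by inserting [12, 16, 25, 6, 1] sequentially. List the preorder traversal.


Root = 12; build tree by BST insertion.
Preorder traversal: [12, 6, 1, 16, 25]


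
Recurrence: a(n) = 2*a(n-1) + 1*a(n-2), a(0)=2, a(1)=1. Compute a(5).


Build bottom-up:
...a(3)=9, a(4)=22, a(5)=2*22+1*9=53


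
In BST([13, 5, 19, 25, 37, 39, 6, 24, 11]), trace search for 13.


BST root = 13
Search for 13: compare at each node
Path: [13]


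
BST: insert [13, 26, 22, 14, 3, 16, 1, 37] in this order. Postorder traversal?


Root = 13; build tree by BST insertion.
Postorder traversal: [1, 3, 16, 14, 22, 37, 26, 13]


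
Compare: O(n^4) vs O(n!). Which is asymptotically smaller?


quartic grows slower than factorial
O(n^4) is asymptotically smaller; O(n!) grows faster


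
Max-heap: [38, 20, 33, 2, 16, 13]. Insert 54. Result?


Append 54: [38, 20, 33, 2, 16, 13, 54]
Bubble up: swap idx 6(54) with idx 2(33); swap idx 2(54) with idx 0(38)
Result: [54, 20, 38, 2, 16, 13, 33]


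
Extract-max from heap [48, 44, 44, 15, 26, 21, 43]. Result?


Max = 48
Replace root with last, heapify down
Resulting heap: [44, 43, 44, 15, 26, 21]


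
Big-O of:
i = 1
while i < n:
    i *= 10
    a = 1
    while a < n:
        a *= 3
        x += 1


Per nesting level: O(log n) * O(log n) = O((log n)^2)
Complexity: O((log n)^2)


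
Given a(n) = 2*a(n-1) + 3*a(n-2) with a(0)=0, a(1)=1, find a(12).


Build bottom-up:
...a(10)=14762, a(11)=44287, a(12)=2*44287+3*14762=132860


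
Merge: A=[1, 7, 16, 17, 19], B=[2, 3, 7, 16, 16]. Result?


Compare heads, take smaller each step.
Merged: [1, 2, 3, 7, 7, 16, 16, 16, 17, 19]


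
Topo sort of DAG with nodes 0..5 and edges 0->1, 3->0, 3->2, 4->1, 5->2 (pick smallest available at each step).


Kahn's algorithm, process smallest node first
Order: [3, 0, 4, 1, 5, 2]


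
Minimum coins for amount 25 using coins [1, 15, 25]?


dp[0]=0; dp[i]=1+min(dp[i-c] for c in coins)
...dp[20]=6, dp[21]=7, dp[22]=8, dp[23]=9, dp[24]=10, dp[25]=1
Minimum coins for 25 = 1


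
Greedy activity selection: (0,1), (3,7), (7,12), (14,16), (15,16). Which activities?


Greedy: pick earliest-ending, then skip overlaps.
Selected (4 activities): [(0, 1), (3, 7), (7, 12), (14, 16)]


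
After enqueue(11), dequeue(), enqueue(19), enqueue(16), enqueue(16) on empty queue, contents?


enqueue(11) -> [11]
dequeue() returns 11 -> []
enqueue(19) -> [19]
enqueue(16) -> [19, 16]
enqueue(16) -> [19, 16, 16]
Final queue (front to back): [19, 16, 16]


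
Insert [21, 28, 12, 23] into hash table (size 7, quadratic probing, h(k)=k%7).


Insertions: 21->slot 0; 28->slot 1; 12->slot 5; 23->slot 2
Table: [21, 28, 23, None, None, 12, None]


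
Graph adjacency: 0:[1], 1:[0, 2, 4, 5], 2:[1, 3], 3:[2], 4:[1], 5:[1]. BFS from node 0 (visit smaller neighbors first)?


BFS queue: start with [0]
Visit order: [0, 1, 2, 4, 5, 3]


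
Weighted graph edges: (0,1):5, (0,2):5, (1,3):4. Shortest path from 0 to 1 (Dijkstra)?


Dijkstra from 0:
Distances: {0: 0, 1: 5, 2: 5, 3: 9}
Shortest distance to 1 = 5, path = [0, 1]


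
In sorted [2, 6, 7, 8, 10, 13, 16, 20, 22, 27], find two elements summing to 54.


Two pointers: lo=0, hi=9
No pair sums to 54


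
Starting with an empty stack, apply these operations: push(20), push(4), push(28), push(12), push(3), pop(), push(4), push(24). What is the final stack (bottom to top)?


push(20) -> [20]
push(4) -> [20, 4]
push(28) -> [20, 4, 28]
push(12) -> [20, 4, 28, 12]
push(3) -> [20, 4, 28, 12, 3]
pop() returns 3 -> [20, 4, 28, 12]
push(4) -> [20, 4, 28, 12, 4]
push(24) -> [20, 4, 28, 12, 4, 24]
Final stack (bottom to top): [20, 4, 28, 12, 4, 24]


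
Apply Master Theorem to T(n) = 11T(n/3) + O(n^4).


a=11, b=3, c=4. log_3(11)=2.183 < c=4. Case 3: O(n^c) = O(n^4)
Complexity: O(n^4)


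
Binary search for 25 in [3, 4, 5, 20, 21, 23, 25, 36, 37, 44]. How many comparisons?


Search for 25:
[0,9] mid=4 arr[4]=21
[5,9] mid=7 arr[7]=36
[5,6] mid=5 arr[5]=23
[6,6] mid=6 arr[6]=25
Total: 4 comparisons


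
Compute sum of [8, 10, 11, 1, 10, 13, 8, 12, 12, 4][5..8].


Prefix sums: [0, 8, 18, 29, 30, 40, 53, 61, 73, 85, 89]
Sum[5..8] = prefix[9] - prefix[5] = 85 - 40 = 45


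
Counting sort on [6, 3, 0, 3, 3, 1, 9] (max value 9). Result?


Count array: [1, 1, 0, 3, 0, 0, 1, 0, 0, 1]
Reconstruct: [0, 1, 3, 3, 3, 6, 9]


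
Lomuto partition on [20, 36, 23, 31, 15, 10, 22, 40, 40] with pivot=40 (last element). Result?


Elements <= 40 go left of pivot.
Result: [20, 36, 23, 31, 15, 10, 22, 40, 40], pivot at index 8


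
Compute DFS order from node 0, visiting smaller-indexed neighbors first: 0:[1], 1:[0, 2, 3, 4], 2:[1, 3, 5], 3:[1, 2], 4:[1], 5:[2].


DFS stack-based: start with [0]
Visit order: [0, 1, 2, 3, 5, 4]


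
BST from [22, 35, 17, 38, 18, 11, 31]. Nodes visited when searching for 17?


BST root = 22
Search for 17: compare at each node
Path: [22, 17]


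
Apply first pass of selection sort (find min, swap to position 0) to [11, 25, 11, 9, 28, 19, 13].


After one pass: [9, 25, 11, 11, 28, 19, 13]


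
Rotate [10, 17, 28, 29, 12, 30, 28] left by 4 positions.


Left rotate by 4: [12, 30, 28, 10, 17, 28, 29]


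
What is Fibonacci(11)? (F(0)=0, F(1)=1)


F(n)=F(n-1)+F(n-2)
...F(9)=34, F(10)=55, F(11)=89


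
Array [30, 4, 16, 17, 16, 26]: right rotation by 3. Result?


Right rotate by 3: [17, 16, 26, 30, 4, 16]


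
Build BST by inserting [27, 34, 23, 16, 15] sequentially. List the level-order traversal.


Root = 27; build tree by BST insertion.
Level-Order traversal: [27, 23, 34, 16, 15]


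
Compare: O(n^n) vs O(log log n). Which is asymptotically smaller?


double-logarithmic grows slower than n^n
O(log log n) is asymptotically smaller; O(n^n) grows faster


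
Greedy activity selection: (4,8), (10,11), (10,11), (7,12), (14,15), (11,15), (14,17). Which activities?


Greedy: pick earliest-ending, then skip overlaps.
Selected (3 activities): [(4, 8), (10, 11), (14, 15)]


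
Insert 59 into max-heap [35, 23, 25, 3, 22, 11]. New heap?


Append 59: [35, 23, 25, 3, 22, 11, 59]
Bubble up: swap idx 6(59) with idx 2(25); swap idx 2(59) with idx 0(35)
Result: [59, 23, 35, 3, 22, 11, 25]


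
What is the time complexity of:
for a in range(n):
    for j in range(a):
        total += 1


Per nesting level: O(n) * O(n) [triangular over a] = O(n^2)
Complexity: O(n^2)


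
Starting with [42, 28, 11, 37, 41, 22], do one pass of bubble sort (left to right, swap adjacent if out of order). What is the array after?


After one pass: [28, 11, 37, 41, 22, 42]


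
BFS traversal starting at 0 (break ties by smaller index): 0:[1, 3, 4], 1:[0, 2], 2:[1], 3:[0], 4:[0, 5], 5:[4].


BFS queue: start with [0]
Visit order: [0, 1, 3, 4, 2, 5]


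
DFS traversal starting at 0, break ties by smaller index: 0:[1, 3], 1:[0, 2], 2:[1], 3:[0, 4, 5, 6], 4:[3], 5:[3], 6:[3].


DFS stack-based: start with [0]
Visit order: [0, 1, 2, 3, 4, 5, 6]


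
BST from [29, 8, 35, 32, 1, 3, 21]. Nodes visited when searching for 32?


BST root = 29
Search for 32: compare at each node
Path: [29, 35, 32]


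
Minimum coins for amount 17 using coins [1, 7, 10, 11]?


dp[0]=0; dp[i]=1+min(dp[i-c] for c in coins)
...dp[12]=2, dp[13]=3, dp[14]=2, dp[15]=3, dp[16]=4, dp[17]=2
Minimum coins for 17 = 2


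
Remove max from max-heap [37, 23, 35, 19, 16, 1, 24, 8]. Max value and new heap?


Max = 37
Replace root with last, heapify down
Resulting heap: [35, 23, 24, 19, 16, 1, 8]


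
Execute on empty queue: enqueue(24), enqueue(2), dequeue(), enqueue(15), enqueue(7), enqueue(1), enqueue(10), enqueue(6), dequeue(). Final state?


enqueue(24) -> [24]
enqueue(2) -> [24, 2]
dequeue() returns 24 -> [2]
enqueue(15) -> [2, 15]
enqueue(7) -> [2, 15, 7]
enqueue(1) -> [2, 15, 7, 1]
enqueue(10) -> [2, 15, 7, 1, 10]
enqueue(6) -> [2, 15, 7, 1, 10, 6]
dequeue() returns 2 -> [15, 7, 1, 10, 6]
Final queue (front to back): [15, 7, 1, 10, 6]


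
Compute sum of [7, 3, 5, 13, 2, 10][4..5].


Prefix sums: [0, 7, 10, 15, 28, 30, 40]
Sum[4..5] = prefix[6] - prefix[4] = 40 - 28 = 12


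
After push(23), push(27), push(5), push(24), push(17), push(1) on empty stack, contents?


push(23) -> [23]
push(27) -> [23, 27]
push(5) -> [23, 27, 5]
push(24) -> [23, 27, 5, 24]
push(17) -> [23, 27, 5, 24, 17]
push(1) -> [23, 27, 5, 24, 17, 1]
Final stack (bottom to top): [23, 27, 5, 24, 17, 1]


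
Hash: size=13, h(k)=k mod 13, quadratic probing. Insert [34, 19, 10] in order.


Insertions: 34->slot 8; 19->slot 6; 10->slot 10
Table: [None, None, None, None, None, None, 19, None, 34, None, 10, None, None]


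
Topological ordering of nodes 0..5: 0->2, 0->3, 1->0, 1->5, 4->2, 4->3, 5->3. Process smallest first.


Kahn's algorithm, process smallest node first
Order: [1, 0, 4, 2, 5, 3]


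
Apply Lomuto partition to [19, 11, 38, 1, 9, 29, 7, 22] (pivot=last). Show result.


Elements <= 22 go left of pivot.
Result: [19, 11, 1, 9, 7, 22, 38, 29], pivot at index 5


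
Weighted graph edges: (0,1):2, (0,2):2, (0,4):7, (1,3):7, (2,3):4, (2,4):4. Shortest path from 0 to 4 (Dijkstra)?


Dijkstra from 0:
Distances: {0: 0, 1: 2, 2: 2, 3: 6, 4: 6}
Shortest distance to 4 = 6, path = [0, 2, 4]


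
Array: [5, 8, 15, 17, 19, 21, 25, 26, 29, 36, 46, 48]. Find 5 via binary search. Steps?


Search for 5:
[0,11] mid=5 arr[5]=21
[0,4] mid=2 arr[2]=15
[0,1] mid=0 arr[0]=5
Total: 3 comparisons


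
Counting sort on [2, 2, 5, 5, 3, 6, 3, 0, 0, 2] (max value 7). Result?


Count array: [2, 0, 3, 2, 0, 2, 1, 0]
Reconstruct: [0, 0, 2, 2, 2, 3, 3, 5, 5, 6]


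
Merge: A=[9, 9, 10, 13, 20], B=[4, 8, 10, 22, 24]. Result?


Compare heads, take smaller each step.
Merged: [4, 8, 9, 9, 10, 10, 13, 20, 22, 24]


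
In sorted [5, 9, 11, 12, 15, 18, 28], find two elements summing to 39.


Two pointers: lo=0, hi=6
Found pair: (11, 28) summing to 39


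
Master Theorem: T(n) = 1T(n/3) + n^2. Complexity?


a=1, b=3, c=2. log_3(1)=0 < c=2. Case 3: O(n^c) = O(n^2)
Complexity: O(n^2)


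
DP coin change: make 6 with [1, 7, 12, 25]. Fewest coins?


dp[0]=0; dp[i]=1+min(dp[i-c] for c in coins)
...dp[1]=1, dp[2]=2, dp[3]=3, dp[4]=4, dp[5]=5, dp[6]=6
Minimum coins for 6 = 6


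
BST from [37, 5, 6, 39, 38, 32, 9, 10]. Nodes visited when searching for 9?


BST root = 37
Search for 9: compare at each node
Path: [37, 5, 6, 32, 9]


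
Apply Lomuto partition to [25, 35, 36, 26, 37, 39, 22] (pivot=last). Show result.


Elements <= 22 go left of pivot.
Result: [22, 35, 36, 26, 37, 39, 25], pivot at index 0


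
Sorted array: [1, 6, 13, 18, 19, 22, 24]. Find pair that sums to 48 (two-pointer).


Two pointers: lo=0, hi=6
No pair sums to 48


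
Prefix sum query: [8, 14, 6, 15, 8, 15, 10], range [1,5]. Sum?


Prefix sums: [0, 8, 22, 28, 43, 51, 66, 76]
Sum[1..5] = prefix[6] - prefix[1] = 66 - 8 = 58


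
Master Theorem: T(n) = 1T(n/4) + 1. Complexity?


a=1, b=4, c=0. log_4(1)=0 = c=0. Case 2: O(n^c log n) = O(log n)
Complexity: O(log n)


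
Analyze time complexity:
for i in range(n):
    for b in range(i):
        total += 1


Per nesting level: O(n) * O(n) [triangular over i] = O(n^2)
Complexity: O(n^2)


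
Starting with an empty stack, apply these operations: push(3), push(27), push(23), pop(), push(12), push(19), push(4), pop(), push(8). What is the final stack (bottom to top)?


push(3) -> [3]
push(27) -> [3, 27]
push(23) -> [3, 27, 23]
pop() returns 23 -> [3, 27]
push(12) -> [3, 27, 12]
push(19) -> [3, 27, 12, 19]
push(4) -> [3, 27, 12, 19, 4]
pop() returns 4 -> [3, 27, 12, 19]
push(8) -> [3, 27, 12, 19, 8]
Final stack (bottom to top): [3, 27, 12, 19, 8]


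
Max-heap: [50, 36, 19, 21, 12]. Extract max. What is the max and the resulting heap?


Max = 50
Replace root with last, heapify down
Resulting heap: [36, 21, 19, 12]


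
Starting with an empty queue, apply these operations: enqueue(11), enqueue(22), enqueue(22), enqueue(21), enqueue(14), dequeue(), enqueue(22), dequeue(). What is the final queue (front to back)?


enqueue(11) -> [11]
enqueue(22) -> [11, 22]
enqueue(22) -> [11, 22, 22]
enqueue(21) -> [11, 22, 22, 21]
enqueue(14) -> [11, 22, 22, 21, 14]
dequeue() returns 11 -> [22, 22, 21, 14]
enqueue(22) -> [22, 22, 21, 14, 22]
dequeue() returns 22 -> [22, 21, 14, 22]
Final queue (front to back): [22, 21, 14, 22]


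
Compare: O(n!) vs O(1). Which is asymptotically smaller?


constant grows slower than factorial
O(1) is asymptotically smaller; O(n!) grows faster


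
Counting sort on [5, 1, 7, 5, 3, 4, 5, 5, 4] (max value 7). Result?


Count array: [0, 1, 0, 1, 2, 4, 0, 1]
Reconstruct: [1, 3, 4, 4, 5, 5, 5, 5, 7]


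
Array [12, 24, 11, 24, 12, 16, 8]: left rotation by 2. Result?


Left rotate by 2: [11, 24, 12, 16, 8, 12, 24]


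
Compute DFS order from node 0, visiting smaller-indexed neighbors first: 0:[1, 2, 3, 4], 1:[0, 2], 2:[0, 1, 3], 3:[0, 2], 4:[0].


DFS stack-based: start with [0]
Visit order: [0, 1, 2, 3, 4]


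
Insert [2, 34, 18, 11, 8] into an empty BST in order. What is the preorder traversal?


Root = 2; build tree by BST insertion.
Preorder traversal: [2, 34, 18, 11, 8]


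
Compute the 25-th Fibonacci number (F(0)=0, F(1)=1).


F(n)=F(n-1)+F(n-2)
...F(23)=28657, F(24)=46368, F(25)=75025


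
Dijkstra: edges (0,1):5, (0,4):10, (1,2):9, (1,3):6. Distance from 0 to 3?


Dijkstra from 0:
Distances: {0: 0, 1: 5, 2: 14, 3: 11, 4: 10}
Shortest distance to 3 = 11, path = [0, 1, 3]


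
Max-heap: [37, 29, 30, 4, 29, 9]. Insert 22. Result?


Append 22: [37, 29, 30, 4, 29, 9, 22]
Bubble up: no swaps needed
Result: [37, 29, 30, 4, 29, 9, 22]


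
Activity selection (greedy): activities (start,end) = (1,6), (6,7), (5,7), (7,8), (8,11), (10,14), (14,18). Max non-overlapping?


Greedy: pick earliest-ending, then skip overlaps.
Selected (5 activities): [(1, 6), (6, 7), (7, 8), (8, 11), (14, 18)]


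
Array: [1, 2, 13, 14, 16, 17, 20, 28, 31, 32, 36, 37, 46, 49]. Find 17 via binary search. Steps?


Search for 17:
[0,13] mid=6 arr[6]=20
[0,5] mid=2 arr[2]=13
[3,5] mid=4 arr[4]=16
[5,5] mid=5 arr[5]=17
Total: 4 comparisons


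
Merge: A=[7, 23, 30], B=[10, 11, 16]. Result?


Compare heads, take smaller each step.
Merged: [7, 10, 11, 16, 23, 30]


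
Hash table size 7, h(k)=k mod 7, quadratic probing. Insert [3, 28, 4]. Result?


Insertions: 3->slot 3; 28->slot 0; 4->slot 4
Table: [28, None, None, 3, 4, None, None]


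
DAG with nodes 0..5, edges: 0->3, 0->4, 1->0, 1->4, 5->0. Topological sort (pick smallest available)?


Kahn's algorithm, process smallest node first
Order: [1, 2, 5, 0, 3, 4]


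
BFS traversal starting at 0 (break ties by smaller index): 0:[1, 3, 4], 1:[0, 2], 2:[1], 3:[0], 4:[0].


BFS queue: start with [0]
Visit order: [0, 1, 3, 4, 2]


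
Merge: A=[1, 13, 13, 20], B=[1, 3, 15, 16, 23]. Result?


Compare heads, take smaller each step.
Merged: [1, 1, 3, 13, 13, 15, 16, 20, 23]


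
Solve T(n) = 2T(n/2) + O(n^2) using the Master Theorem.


a=2, b=2, c=2. log_2(2)=1 < c=2. Case 3: O(n^c) = O(n^2)
Complexity: O(n^2)


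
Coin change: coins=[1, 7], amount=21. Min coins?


dp[0]=0; dp[i]=1+min(dp[i-c] for c in coins)
...dp[16]=4, dp[17]=5, dp[18]=6, dp[19]=7, dp[20]=8, dp[21]=3
Minimum coins for 21 = 3


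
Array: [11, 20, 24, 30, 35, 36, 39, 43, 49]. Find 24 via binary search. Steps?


Search for 24:
[0,8] mid=4 arr[4]=35
[0,3] mid=1 arr[1]=20
[2,3] mid=2 arr[2]=24
Total: 3 comparisons


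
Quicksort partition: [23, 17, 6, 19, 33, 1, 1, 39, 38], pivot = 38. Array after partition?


Elements <= 38 go left of pivot.
Result: [23, 17, 6, 19, 33, 1, 1, 38, 39], pivot at index 7


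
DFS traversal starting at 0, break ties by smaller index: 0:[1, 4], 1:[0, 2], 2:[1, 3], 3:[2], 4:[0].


DFS stack-based: start with [0]
Visit order: [0, 1, 2, 3, 4]


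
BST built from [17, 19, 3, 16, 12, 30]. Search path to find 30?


BST root = 17
Search for 30: compare at each node
Path: [17, 19, 30]


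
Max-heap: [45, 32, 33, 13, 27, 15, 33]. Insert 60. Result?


Append 60: [45, 32, 33, 13, 27, 15, 33, 60]
Bubble up: swap idx 7(60) with idx 3(13); swap idx 3(60) with idx 1(32); swap idx 1(60) with idx 0(45)
Result: [60, 45, 33, 32, 27, 15, 33, 13]


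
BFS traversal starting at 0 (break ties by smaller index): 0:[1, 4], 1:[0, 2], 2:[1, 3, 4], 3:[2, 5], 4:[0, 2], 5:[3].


BFS queue: start with [0]
Visit order: [0, 1, 4, 2, 3, 5]


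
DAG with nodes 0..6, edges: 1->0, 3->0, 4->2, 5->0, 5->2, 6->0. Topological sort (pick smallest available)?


Kahn's algorithm, process smallest node first
Order: [1, 3, 4, 5, 2, 6, 0]


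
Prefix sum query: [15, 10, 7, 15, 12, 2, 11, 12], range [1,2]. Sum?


Prefix sums: [0, 15, 25, 32, 47, 59, 61, 72, 84]
Sum[1..2] = prefix[3] - prefix[1] = 32 - 15 = 17


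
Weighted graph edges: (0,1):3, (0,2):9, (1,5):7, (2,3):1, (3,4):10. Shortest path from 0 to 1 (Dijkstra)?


Dijkstra from 0:
Distances: {0: 0, 1: 3, 2: 9, 3: 10, 4: 20, 5: 10}
Shortest distance to 1 = 3, path = [0, 1]


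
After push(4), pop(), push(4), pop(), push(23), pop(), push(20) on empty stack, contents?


push(4) -> [4]
pop() returns 4 -> []
push(4) -> [4]
pop() returns 4 -> []
push(23) -> [23]
pop() returns 23 -> []
push(20) -> [20]
Final stack (bottom to top): [20]


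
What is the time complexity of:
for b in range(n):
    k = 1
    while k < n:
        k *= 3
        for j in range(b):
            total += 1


Per nesting level: O(n) * O(log n) * O(n) [triangular over b] = O(n^2 log n)
Complexity: O(n^2 log n)


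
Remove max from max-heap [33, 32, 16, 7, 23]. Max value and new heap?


Max = 33
Replace root with last, heapify down
Resulting heap: [32, 23, 16, 7]


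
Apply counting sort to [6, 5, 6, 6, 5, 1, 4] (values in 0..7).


Count array: [0, 1, 0, 0, 1, 2, 3, 0]
Reconstruct: [1, 4, 5, 5, 6, 6, 6]


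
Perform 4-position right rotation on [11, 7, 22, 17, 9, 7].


Right rotate by 4: [22, 17, 9, 7, 11, 7]


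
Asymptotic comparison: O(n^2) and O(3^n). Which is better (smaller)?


quadratic grows slower than exponential (base 3)
O(n^2) is asymptotically smaller; O(3^n) grows faster


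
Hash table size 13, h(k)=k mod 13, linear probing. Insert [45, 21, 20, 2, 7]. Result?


Insertions: 45->slot 6; 21->slot 8; 20->slot 7; 2->slot 2; 7->slot 9
Table: [None, None, 2, None, None, None, 45, 20, 21, 7, None, None, None]


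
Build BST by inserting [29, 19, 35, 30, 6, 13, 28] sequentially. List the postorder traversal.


Root = 29; build tree by BST insertion.
Postorder traversal: [13, 6, 28, 19, 30, 35, 29]


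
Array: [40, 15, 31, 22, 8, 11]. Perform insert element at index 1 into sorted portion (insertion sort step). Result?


After one pass: [15, 40, 31, 22, 8, 11]


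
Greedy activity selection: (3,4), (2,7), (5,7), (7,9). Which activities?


Greedy: pick earliest-ending, then skip overlaps.
Selected (3 activities): [(3, 4), (5, 7), (7, 9)]


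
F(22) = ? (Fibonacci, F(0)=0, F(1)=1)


F(n)=F(n-1)+F(n-2)
...F(20)=6765, F(21)=10946, F(22)=17711


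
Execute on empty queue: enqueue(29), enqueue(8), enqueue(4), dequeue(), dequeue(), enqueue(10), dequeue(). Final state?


enqueue(29) -> [29]
enqueue(8) -> [29, 8]
enqueue(4) -> [29, 8, 4]
dequeue() returns 29 -> [8, 4]
dequeue() returns 8 -> [4]
enqueue(10) -> [4, 10]
dequeue() returns 4 -> [10]
Final queue (front to back): [10]


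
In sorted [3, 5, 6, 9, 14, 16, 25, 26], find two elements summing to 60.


Two pointers: lo=0, hi=7
No pair sums to 60


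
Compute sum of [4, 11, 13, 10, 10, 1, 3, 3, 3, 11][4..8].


Prefix sums: [0, 4, 15, 28, 38, 48, 49, 52, 55, 58, 69]
Sum[4..8] = prefix[9] - prefix[4] = 58 - 38 = 20


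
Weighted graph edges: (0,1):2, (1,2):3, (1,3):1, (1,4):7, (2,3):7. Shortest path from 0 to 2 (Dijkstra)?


Dijkstra from 0:
Distances: {0: 0, 1: 2, 2: 5, 3: 3, 4: 9}
Shortest distance to 2 = 5, path = [0, 1, 2]


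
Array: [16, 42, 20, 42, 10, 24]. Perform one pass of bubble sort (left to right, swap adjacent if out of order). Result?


After one pass: [16, 20, 42, 10, 24, 42]


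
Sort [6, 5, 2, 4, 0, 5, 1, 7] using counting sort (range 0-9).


Count array: [1, 1, 1, 0, 1, 2, 1, 1, 0, 0]
Reconstruct: [0, 1, 2, 4, 5, 5, 6, 7]


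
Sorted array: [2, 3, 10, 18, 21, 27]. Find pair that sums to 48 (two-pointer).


Two pointers: lo=0, hi=5
Found pair: (21, 27) summing to 48


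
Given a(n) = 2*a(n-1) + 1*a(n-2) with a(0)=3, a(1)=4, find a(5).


Build bottom-up:
...a(3)=26, a(4)=63, a(5)=2*63+1*26=152


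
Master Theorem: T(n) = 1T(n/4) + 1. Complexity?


a=1, b=4, c=0. log_4(1)=0 = c=0. Case 2: O(n^c log n) = O(log n)
Complexity: O(log n)


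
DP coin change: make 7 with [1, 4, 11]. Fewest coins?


dp[0]=0; dp[i]=1+min(dp[i-c] for c in coins)
...dp[2]=2, dp[3]=3, dp[4]=1, dp[5]=2, dp[6]=3, dp[7]=4
Minimum coins for 7 = 4


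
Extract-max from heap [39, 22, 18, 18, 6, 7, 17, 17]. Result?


Max = 39
Replace root with last, heapify down
Resulting heap: [22, 18, 18, 17, 6, 7, 17]


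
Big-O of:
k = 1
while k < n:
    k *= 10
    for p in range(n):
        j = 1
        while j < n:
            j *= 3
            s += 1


Per nesting level: O(log n) * O(n) * O(log n) = O(n (log n)^2)
Complexity: O(n (log n)^2)


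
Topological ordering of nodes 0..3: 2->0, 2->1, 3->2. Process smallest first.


Kahn's algorithm, process smallest node first
Order: [3, 2, 0, 1]


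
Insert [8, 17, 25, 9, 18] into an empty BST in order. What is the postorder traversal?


Root = 8; build tree by BST insertion.
Postorder traversal: [9, 18, 25, 17, 8]


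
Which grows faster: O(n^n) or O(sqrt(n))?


sublinear grows slower than n^n
O(sqrt(n)) is asymptotically smaller; O(n^n) grows faster


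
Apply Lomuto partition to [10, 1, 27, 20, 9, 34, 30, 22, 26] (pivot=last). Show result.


Elements <= 26 go left of pivot.
Result: [10, 1, 20, 9, 22, 26, 30, 27, 34], pivot at index 5


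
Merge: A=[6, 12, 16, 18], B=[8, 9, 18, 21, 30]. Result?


Compare heads, take smaller each step.
Merged: [6, 8, 9, 12, 16, 18, 18, 21, 30]


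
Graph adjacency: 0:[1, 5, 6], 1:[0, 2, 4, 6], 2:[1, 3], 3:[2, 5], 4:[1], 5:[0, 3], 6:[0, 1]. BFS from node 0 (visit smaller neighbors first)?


BFS queue: start with [0]
Visit order: [0, 1, 5, 6, 2, 4, 3]


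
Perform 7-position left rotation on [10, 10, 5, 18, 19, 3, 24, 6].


Left rotate by 7: [6, 10, 10, 5, 18, 19, 3, 24]


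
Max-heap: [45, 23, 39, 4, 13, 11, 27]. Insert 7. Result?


Append 7: [45, 23, 39, 4, 13, 11, 27, 7]
Bubble up: swap idx 7(7) with idx 3(4)
Result: [45, 23, 39, 7, 13, 11, 27, 4]


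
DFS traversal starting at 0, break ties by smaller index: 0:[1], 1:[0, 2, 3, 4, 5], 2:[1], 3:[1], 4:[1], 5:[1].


DFS stack-based: start with [0]
Visit order: [0, 1, 2, 3, 4, 5]


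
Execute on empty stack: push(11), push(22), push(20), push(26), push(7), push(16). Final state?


push(11) -> [11]
push(22) -> [11, 22]
push(20) -> [11, 22, 20]
push(26) -> [11, 22, 20, 26]
push(7) -> [11, 22, 20, 26, 7]
push(16) -> [11, 22, 20, 26, 7, 16]
Final stack (bottom to top): [11, 22, 20, 26, 7, 16]


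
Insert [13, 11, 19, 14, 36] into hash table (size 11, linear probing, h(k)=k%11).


Insertions: 13->slot 2; 11->slot 0; 19->slot 8; 14->slot 3; 36->slot 4
Table: [11, None, 13, 14, 36, None, None, None, 19, None, None]


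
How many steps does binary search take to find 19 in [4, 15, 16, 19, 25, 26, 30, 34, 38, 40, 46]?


Search for 19:
[0,10] mid=5 arr[5]=26
[0,4] mid=2 arr[2]=16
[3,4] mid=3 arr[3]=19
Total: 3 comparisons


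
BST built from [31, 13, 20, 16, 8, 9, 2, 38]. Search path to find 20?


BST root = 31
Search for 20: compare at each node
Path: [31, 13, 20]


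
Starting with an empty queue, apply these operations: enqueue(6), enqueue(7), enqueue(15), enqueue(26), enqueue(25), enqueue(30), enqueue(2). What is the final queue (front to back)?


enqueue(6) -> [6]
enqueue(7) -> [6, 7]
enqueue(15) -> [6, 7, 15]
enqueue(26) -> [6, 7, 15, 26]
enqueue(25) -> [6, 7, 15, 26, 25]
enqueue(30) -> [6, 7, 15, 26, 25, 30]
enqueue(2) -> [6, 7, 15, 26, 25, 30, 2]
Final queue (front to back): [6, 7, 15, 26, 25, 30, 2]


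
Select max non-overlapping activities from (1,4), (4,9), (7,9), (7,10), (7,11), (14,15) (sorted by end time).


Greedy: pick earliest-ending, then skip overlaps.
Selected (3 activities): [(1, 4), (4, 9), (14, 15)]


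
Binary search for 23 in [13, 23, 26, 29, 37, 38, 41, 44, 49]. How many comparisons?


Search for 23:
[0,8] mid=4 arr[4]=37
[0,3] mid=1 arr[1]=23
Total: 2 comparisons


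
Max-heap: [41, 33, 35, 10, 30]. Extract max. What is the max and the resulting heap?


Max = 41
Replace root with last, heapify down
Resulting heap: [35, 33, 30, 10]


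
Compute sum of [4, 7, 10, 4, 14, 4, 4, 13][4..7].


Prefix sums: [0, 4, 11, 21, 25, 39, 43, 47, 60]
Sum[4..7] = prefix[8] - prefix[4] = 60 - 25 = 35


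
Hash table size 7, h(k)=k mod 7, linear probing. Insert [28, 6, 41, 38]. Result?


Insertions: 28->slot 0; 6->slot 6; 41->slot 1; 38->slot 3
Table: [28, 41, None, 38, None, None, 6]


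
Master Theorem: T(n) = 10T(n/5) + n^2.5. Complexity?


a=10, b=5, c=2.5. log_5(10)=1.431 < c=2.5. Case 3: O(n^c) = O(n^2.500)
Complexity: O(n^2.500)


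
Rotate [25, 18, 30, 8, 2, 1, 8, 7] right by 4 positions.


Right rotate by 4: [2, 1, 8, 7, 25, 18, 30, 8]


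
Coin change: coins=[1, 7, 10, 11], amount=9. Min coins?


dp[0]=0; dp[i]=1+min(dp[i-c] for c in coins)
...dp[4]=4, dp[5]=5, dp[6]=6, dp[7]=1, dp[8]=2, dp[9]=3
Minimum coins for 9 = 3


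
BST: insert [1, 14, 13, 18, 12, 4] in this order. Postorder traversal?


Root = 1; build tree by BST insertion.
Postorder traversal: [4, 12, 13, 18, 14, 1]


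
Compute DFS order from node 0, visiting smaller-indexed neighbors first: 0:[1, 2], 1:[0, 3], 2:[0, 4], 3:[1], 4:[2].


DFS stack-based: start with [0]
Visit order: [0, 1, 3, 2, 4]


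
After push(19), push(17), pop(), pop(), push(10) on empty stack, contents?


push(19) -> [19]
push(17) -> [19, 17]
pop() returns 17 -> [19]
pop() returns 19 -> []
push(10) -> [10]
Final stack (bottom to top): [10]


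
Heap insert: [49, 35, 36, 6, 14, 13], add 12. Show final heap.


Append 12: [49, 35, 36, 6, 14, 13, 12]
Bubble up: no swaps needed
Result: [49, 35, 36, 6, 14, 13, 12]
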